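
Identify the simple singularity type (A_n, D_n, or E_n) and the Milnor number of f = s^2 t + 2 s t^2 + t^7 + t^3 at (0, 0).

Type D_8, Milnor number mu = 8.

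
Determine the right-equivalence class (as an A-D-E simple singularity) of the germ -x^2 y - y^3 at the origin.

D_4

The Hessian of f at 0 has rank 0. Corank 2; j^3 = -y*(x^2 + y^2) splits into three distinct lines over C (the quadratic factor has nonzero discriminant), so D_4.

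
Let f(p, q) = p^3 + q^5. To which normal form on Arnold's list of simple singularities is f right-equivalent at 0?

The Hessian of f at 0 has rank 0. Corank 2; j^3 = p^3 is a perfect cube, so E-series; the 5-jet and mu = 8 give E_8.

E_{8}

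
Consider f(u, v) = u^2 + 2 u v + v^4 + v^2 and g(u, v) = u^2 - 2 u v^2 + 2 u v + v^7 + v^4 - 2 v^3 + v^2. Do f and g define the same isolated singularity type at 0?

No.

The Hessian of f at 0 is [[2, 2], [2, 2]] with rank 1, so corank 1. A Groebner basis of the Jacobian ideal J(f) in C{u,v} is {v^3, u + v}; counting standard monomials gives mu = 3. Corank 1: A-series; mu = 3 gives A_3. The Hessian of g at 0 is [[2, 2], [2, 2]] with rank 1, so corank 1. A Groebner basis of the Jacobian ideal J(g) in C{u,v} is {u^3 + 3*u^2*v + 3*u^2 + 4*u*v + u + v, -u + v^2 - v}; counting standard monomials gives mu = 6. Corank 1: A-series; mu = 6 gives A_6. f is A_3 but g is A_6, hence not right-equivalent.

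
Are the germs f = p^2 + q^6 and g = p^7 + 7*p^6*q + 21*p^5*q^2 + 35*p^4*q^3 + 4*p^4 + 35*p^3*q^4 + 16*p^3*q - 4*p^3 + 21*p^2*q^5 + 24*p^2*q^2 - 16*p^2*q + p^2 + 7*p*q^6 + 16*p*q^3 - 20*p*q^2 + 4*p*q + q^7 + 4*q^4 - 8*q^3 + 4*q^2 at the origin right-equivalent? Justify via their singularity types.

No.

The Hessian of f at 0 has rank 1. Corank 1: A-series; mu = 5 gives A_5. The Hessian of g at 0 has rank 1. Corank 1: A-series; mu = 6 gives A_6. f is A_5 but g is A_6, hence not right-equivalent.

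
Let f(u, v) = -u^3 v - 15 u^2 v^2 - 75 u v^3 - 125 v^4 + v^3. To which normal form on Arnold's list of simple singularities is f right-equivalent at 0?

The Hessian of f at 0 has rank 0. Corank 2; j^3 = v^3 is a perfect cube, so E-series; the 4-jet and mu = 7 give E_7.

E7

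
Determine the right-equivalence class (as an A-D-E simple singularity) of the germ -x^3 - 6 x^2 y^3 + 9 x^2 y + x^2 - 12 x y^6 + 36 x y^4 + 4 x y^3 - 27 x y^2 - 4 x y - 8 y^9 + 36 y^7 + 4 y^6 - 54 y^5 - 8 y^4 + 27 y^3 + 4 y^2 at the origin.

A2

The Hessian of f at 0 is [[2, -4], [-4, 8]] with rank 1, so corank 1. A Groebner basis of the Jacobian ideal J(f) in C{x,y} is {y^2, x - 2*y}; counting standard monomials gives mu = 2. Corank 1: A-series; mu = 2 gives A_2.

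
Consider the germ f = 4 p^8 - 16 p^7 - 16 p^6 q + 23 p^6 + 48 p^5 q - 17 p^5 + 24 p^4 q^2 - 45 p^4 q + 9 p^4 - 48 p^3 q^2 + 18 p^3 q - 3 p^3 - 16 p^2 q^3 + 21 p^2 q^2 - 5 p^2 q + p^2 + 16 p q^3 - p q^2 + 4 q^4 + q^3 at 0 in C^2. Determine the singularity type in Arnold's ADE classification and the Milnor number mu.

The Hessian of f at 0 has rank 1. Corank 1: A-series; mu = 2 gives A_2.

Type A_{2}, Milnor number mu = 2.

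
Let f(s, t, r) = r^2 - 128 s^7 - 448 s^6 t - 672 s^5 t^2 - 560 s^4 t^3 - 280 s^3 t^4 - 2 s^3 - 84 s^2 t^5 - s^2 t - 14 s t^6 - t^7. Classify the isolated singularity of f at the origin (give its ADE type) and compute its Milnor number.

Type D_{8}, Milnor number mu = 8.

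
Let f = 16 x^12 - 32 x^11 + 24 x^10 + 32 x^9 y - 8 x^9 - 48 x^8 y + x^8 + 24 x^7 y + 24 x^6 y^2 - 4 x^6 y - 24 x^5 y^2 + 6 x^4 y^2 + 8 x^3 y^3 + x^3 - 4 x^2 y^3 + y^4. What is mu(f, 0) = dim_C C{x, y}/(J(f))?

6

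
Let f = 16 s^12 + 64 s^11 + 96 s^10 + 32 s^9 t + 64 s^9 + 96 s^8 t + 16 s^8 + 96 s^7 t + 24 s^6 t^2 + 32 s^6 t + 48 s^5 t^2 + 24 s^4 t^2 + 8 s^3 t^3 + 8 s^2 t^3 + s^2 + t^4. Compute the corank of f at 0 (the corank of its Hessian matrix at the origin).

Hessian at 0 has rank 1.

1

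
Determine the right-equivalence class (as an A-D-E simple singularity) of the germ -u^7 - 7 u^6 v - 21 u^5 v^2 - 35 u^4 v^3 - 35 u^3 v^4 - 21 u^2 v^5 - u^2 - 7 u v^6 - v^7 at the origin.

A_6

The Hessian of f at 0 has rank 1. Corank 1: A-series; mu = 6 gives A_6.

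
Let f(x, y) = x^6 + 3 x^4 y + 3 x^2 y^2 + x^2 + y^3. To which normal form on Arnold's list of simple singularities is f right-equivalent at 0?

The Hessian of f at 0 is [[2, 0], [0, 0]] with rank 1, so corank 1. A Groebner basis of the Jacobian ideal J(f) in C{x,y} is {y^2, x}; counting standard monomials gives mu = 2. Corank 1: A-series; mu = 2 gives A_2.

A_{2}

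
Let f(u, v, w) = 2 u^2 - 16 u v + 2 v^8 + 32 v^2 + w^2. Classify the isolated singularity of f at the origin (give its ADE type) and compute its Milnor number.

Type A_{7}, Milnor number mu = 7.

The Hessian of f at 0 has rank 2. Corank 1: A-series; mu = 7 gives A_7.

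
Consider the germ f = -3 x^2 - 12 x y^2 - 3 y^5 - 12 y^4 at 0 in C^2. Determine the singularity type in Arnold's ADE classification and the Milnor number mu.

Type A_{4}, Milnor number mu = 4.

The Hessian of f at 0 has rank 1. Corank 1: A-series; mu = 4 gives A_4.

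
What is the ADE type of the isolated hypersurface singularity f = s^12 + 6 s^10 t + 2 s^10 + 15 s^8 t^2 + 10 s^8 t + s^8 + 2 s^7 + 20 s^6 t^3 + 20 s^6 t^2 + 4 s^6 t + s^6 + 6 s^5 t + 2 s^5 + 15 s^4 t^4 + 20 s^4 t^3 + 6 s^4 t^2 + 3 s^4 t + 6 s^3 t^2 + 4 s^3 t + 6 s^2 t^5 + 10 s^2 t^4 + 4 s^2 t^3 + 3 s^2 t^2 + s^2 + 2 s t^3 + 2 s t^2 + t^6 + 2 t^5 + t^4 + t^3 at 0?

A2

The Hessian of f at 0 has rank 1. Corank 1: A-series; mu = 2 gives A_2.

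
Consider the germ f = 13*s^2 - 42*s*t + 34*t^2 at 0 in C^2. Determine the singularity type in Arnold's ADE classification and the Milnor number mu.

Type A_1, Milnor number mu = 1.

The Hessian of f at 0 has rank 2. Corank 0: nondegenerate Morse point, so A_1.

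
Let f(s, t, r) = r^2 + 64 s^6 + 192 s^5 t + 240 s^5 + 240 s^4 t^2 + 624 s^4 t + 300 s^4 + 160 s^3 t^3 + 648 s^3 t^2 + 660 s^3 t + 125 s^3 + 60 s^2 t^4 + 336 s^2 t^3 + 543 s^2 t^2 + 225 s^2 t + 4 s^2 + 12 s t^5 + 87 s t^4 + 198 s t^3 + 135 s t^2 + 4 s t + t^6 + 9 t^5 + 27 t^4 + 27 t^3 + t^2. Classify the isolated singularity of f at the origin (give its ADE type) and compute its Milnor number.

The Hessian of f at 0 is [[8, 4, 0], [4, 2, 0], [0, 0, 2]] with rank 2, so corank 1. A Groebner basis of the Jacobian ideal J(f) in C{s,t,r} is {t^2, s + t/2, r}; counting standard monomials gives mu = 2. Corank 1: A-series; mu = 2 gives A_2.

Type A_2, Milnor number mu = 2.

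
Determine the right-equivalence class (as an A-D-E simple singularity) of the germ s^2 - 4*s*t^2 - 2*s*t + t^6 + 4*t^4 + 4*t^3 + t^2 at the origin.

The Hessian of f at 0 has rank 1. Corank 1: A-series; mu = 5 gives A_5.

A_5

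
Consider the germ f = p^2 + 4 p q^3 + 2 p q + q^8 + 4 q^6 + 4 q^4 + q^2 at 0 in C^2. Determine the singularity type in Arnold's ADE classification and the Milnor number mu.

The Hessian of f at 0 is [[2, 2], [2, 2]] with rank 1, so corank 1. A Groebner basis of the Jacobian ideal J(f) in C{p,q} is {p^3 - 3*p*q^2 + p + q, p^2*q + 2*p*q^2 - p/2 - q/2, p/2 + q^3 + q/2}; counting standard monomials gives mu = 7. Corank 1: A-series; mu = 7 gives A_7.

Type A_7, Milnor number mu = 7.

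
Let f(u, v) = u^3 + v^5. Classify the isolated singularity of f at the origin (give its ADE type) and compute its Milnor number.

The Hessian of f at 0 has rank 0. Corank 2; j^3 = u^3 is a perfect cube, so E-series; the 5-jet and mu = 8 give E_8.

Type E_8, Milnor number mu = 8.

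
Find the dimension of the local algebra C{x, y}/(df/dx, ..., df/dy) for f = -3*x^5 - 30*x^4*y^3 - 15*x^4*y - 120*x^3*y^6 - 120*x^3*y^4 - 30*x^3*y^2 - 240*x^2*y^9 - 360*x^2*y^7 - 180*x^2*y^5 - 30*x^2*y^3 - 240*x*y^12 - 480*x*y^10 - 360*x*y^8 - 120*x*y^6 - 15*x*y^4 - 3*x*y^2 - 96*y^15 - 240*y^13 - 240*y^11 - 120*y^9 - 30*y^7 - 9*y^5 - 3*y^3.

6

The Hessian of f at 0 has rank 0. Corank 2; j^3 = -3*y^2*(x + y) has shape L^2 M (L != M), so D-series; mu = 6 gives D_6.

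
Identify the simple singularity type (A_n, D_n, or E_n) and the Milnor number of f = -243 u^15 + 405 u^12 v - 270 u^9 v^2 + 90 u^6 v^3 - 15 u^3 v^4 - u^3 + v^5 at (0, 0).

The Hessian of f at 0 has rank 0. Corank 2; j^3 = -u^3 is a perfect cube, so E-series; the 5-jet and mu = 8 give E_8.

Type E_8, Milnor number mu = 8.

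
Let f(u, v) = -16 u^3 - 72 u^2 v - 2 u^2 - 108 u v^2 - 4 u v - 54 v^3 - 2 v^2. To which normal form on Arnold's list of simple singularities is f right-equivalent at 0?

A_2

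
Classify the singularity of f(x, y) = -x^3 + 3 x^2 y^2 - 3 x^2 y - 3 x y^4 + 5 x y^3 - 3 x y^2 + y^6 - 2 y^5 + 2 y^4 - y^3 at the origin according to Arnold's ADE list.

E7

The Hessian of f at 0 has rank 0. Corank 2; j^3 = -(x + y)^3 is a perfect cube, so E-series; the 4-jet and mu = 7 give E_7.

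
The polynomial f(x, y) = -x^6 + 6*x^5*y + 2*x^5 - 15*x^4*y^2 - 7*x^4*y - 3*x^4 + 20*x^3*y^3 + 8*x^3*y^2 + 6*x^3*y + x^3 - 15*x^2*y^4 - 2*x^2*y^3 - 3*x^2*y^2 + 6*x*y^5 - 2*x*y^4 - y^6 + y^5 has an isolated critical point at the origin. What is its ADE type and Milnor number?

Type E_8, Milnor number mu = 8.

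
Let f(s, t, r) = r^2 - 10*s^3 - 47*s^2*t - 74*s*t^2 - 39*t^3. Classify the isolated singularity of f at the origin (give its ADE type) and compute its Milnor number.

The Hessian of f at 0 has rank 1. Corank 2; j^3 = -(2*s + 3*t)*(5*s^2 + 16*s*t + 13*t^2) splits into three distinct lines over C (the quadratic factor has nonzero discriminant), so D_4.

Type D_{4}, Milnor number mu = 4.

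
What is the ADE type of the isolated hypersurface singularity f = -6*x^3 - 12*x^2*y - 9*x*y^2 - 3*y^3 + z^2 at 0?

D_4

The Hessian of f at 0 has rank 1. Corank 2; j^3 = -3*(x + y)*(2*x^2 + 2*x*y + y^2) splits into three distinct lines over C (the quadratic factor has nonzero discriminant), so D_4.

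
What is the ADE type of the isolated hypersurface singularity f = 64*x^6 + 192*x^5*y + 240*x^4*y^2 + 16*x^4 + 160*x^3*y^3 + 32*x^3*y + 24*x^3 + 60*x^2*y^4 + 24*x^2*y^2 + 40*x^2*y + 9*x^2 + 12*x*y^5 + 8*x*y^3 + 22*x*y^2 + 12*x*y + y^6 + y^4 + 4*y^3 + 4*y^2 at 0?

A_5

The Hessian of f at 0 is [[18, 12], [12, 8]] with rank 1, so corank 1. A Groebner basis of the Jacobian ideal J(f) in C{x,y} is {x*y^2 - 81*x*y + 567*x/4 - 195*y^2/4 + 189*y/2, 135*x*y - 243*x + y^3 + 81*y^2 - 162*y, x^2 + x*y + 3*x/4 + y^2/4 + y/2}; counting standard monomials gives mu = 5. Corank 1: A-series; mu = 5 gives A_5.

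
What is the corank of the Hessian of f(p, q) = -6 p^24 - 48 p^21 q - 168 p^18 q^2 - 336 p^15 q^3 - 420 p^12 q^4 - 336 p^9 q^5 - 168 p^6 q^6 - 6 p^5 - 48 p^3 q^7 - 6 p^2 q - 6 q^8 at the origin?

2

The Hessian at 0 is [[0, 0], [0, 0]] of rank 0; hence corank 2.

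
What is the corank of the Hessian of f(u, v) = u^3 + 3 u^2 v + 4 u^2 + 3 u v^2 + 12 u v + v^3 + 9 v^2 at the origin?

1

Hessian at 0 has rank 1.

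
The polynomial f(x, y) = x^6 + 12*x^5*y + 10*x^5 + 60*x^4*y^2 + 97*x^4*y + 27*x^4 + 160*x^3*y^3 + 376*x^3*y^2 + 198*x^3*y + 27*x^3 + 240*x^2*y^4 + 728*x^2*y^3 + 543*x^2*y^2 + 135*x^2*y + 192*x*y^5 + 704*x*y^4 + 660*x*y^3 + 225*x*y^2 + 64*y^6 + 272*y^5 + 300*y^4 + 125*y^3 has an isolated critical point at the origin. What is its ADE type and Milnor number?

Type E8, Milnor number mu = 8.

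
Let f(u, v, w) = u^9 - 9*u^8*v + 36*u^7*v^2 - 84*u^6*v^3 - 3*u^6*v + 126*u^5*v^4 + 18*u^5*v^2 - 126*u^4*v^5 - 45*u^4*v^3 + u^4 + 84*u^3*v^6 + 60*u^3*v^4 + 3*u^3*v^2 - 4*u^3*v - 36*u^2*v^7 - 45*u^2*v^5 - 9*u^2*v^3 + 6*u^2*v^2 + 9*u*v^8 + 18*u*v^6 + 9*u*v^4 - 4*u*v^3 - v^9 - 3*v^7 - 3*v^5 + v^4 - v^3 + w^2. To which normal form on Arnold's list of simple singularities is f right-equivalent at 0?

The Hessian of f at 0 is [[0, 0, 0], [0, 0, 0], [0, 0, 2]] with rank 1, so corank 2. A Groebner basis of the Jacobian ideal J(f) in C{u,v,w} is {u^3 - 3*u^2*v, v^2, w}; counting standard monomials gives mu = 6. Corank 2; j^3 = -v^3 is a perfect cube, so E-series; the 4-jet and mu = 6 give E_6.

E_6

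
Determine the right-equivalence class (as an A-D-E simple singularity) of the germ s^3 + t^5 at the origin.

The Hessian of f at 0 is [[0, 0], [0, 0]] with rank 0, so corank 2. A Groebner basis of the Jacobian ideal J(f) in C{s,t} is {t^4, s^2}; counting standard monomials gives mu = 8. Corank 2; j^3 = s^3 is a perfect cube, so E-series; the 5-jet and mu = 8 give E_8.

E8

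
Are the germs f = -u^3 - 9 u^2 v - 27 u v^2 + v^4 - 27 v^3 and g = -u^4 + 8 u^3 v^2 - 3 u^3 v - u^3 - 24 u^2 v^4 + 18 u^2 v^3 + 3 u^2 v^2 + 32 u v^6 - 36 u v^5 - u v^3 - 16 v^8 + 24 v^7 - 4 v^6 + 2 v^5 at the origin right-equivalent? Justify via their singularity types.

No.

The Hessian of f at 0 has rank 0. Corank 2; j^3 = -(u + 3*v)^3 is a perfect cube, so E-series; the 4-jet and mu = 6 give E_6. The Hessian of g at 0 has rank 0. Corank 2; j^3 = -u^3 is a perfect cube, so E-series; the 4-jet and mu = 7 give E_7. f is E_6 but g is E_7, hence not right-equivalent.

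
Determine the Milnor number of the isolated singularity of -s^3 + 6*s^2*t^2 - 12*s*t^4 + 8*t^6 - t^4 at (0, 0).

6

The Hessian of f at 0 is [[0, 0], [0, 0]] with rank 0, so corank 2. A Groebner basis of the Jacobian ideal J(f) in C{s,t} is {s^3, s^2*t, -s^2/4 + s*t^2, t^3}; counting standard monomials gives mu = 6. Corank 2; j^3 = -s^3 is a perfect cube, so E-series; the 4-jet and mu = 6 give E_6.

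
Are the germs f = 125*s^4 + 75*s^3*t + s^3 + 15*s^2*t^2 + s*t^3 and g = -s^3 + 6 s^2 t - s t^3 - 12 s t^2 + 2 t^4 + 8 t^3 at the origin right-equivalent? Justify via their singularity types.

Yes.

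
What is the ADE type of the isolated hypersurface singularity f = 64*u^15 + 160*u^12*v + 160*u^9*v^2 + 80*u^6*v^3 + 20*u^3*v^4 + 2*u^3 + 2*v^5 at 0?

E8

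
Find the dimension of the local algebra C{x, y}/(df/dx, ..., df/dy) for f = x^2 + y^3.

2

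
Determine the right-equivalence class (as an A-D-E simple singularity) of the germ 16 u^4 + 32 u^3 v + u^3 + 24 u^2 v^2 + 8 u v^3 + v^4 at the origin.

The Hessian of f at 0 has rank 0. Corank 2; j^3 = u^3 is a perfect cube, so E-series; the 4-jet and mu = 6 give E_6.

E6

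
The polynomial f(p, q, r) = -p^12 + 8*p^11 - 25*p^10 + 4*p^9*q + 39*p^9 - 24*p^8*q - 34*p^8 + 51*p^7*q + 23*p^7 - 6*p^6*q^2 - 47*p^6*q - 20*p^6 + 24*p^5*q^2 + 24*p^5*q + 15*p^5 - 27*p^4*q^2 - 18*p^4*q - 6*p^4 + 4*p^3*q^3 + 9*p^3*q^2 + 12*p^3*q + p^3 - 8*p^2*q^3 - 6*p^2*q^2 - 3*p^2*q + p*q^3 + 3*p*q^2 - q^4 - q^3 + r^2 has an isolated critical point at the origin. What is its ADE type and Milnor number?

The Hessian of f at 0 has rank 1. Corank 2; j^3 = (p - q)^3 is a perfect cube, so E-series; the 4-jet and mu = 7 give E_7.

Type E_7, Milnor number mu = 7.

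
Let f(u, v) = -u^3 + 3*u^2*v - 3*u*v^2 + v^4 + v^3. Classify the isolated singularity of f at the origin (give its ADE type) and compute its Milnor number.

Type E_6, Milnor number mu = 6.

The Hessian of f at 0 has rank 0. Corank 2; j^3 = -(u - v)^3 is a perfect cube, so E-series; the 4-jet and mu = 6 give E_6.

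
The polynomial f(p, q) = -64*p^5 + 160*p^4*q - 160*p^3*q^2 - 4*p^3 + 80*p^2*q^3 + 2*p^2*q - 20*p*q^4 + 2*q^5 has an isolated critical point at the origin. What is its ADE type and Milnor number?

Type D_{6}, Milnor number mu = 6.

The Hessian of f at 0 has rank 0. Corank 2; j^3 = -2*p^2*(2*p - q) has shape L^2 M (L != M), so D-series; mu = 6 gives D_6.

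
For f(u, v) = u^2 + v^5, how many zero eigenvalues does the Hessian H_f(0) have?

The Hessian at 0 is [[2, 0], [0, 0]] of rank 1; hence corank 1.

1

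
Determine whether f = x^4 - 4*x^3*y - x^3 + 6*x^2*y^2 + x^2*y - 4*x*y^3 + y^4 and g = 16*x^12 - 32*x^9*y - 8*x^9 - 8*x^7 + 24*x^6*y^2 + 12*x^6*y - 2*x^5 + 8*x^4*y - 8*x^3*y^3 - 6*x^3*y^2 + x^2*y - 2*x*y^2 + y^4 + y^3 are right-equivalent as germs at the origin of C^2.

Yes.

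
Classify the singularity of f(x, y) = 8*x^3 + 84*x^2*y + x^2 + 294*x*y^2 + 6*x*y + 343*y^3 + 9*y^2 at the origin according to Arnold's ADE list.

The Hessian of f at 0 has rank 1. Corank 1: A-series; mu = 2 gives A_2.

A_2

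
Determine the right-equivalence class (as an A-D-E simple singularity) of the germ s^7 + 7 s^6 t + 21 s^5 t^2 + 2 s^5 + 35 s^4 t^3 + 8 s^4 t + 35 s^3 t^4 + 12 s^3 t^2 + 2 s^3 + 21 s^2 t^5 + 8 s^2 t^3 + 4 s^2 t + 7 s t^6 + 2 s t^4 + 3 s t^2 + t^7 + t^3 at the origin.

D_4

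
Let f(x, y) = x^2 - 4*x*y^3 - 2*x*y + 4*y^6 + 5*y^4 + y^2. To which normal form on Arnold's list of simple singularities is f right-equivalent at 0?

A_{3}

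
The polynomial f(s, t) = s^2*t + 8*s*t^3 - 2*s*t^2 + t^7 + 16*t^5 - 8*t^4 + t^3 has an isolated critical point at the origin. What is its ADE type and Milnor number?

Type D8, Milnor number mu = 8.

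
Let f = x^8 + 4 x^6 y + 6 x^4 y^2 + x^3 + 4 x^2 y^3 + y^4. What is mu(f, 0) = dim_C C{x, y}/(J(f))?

6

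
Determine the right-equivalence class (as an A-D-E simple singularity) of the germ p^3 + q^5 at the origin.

E8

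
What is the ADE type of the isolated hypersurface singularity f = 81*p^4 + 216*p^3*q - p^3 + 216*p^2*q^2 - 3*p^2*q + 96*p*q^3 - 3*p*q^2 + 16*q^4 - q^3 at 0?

The Hessian of f at 0 has rank 0. Corank 2; j^3 = -(p + q)^3 is a perfect cube, so E-series; the 4-jet and mu = 6 give E_6.

E_6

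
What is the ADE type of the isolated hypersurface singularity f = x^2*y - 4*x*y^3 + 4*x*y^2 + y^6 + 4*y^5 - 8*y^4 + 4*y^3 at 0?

The Hessian of f at 0 has rank 0. Corank 2; j^3 = y*(x + 2*y)^2 has shape L^2 M (L != M), so D-series; mu = 7 gives D_7.

D7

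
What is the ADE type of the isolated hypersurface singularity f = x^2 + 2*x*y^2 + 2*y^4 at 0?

The Hessian of f at 0 has rank 1. Corank 1: A-series; mu = 3 gives A_3.

A_{3}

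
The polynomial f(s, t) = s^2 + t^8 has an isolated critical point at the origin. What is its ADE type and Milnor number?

Type A_{7}, Milnor number mu = 7.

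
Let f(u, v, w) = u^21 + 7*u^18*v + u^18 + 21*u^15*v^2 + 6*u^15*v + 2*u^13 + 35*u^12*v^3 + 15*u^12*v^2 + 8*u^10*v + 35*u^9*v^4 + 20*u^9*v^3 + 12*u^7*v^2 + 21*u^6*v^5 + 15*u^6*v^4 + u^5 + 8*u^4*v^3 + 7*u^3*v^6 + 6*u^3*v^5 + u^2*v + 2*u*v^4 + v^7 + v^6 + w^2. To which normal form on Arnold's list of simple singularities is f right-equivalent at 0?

D_7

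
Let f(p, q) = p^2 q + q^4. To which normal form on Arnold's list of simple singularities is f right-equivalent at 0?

The Hessian of f at 0 has rank 0. Corank 2; j^3 = p^2*q has shape L^2 M (L != M), so D-series; mu = 5 gives D_5.

D_{5}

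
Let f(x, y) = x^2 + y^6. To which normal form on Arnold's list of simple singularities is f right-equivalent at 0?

A_{5}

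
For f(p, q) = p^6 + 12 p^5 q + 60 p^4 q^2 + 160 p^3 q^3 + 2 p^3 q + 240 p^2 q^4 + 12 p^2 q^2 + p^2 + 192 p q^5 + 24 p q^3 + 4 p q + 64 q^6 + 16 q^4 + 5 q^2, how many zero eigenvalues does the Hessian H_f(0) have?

0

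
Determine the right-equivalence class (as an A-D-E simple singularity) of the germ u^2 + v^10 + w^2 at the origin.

A_9

The Hessian of f at 0 has rank 2. Corank 1: A-series; mu = 9 gives A_9.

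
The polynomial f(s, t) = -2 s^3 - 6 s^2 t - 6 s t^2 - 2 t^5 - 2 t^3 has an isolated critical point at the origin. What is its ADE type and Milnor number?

Type E_8, Milnor number mu = 8.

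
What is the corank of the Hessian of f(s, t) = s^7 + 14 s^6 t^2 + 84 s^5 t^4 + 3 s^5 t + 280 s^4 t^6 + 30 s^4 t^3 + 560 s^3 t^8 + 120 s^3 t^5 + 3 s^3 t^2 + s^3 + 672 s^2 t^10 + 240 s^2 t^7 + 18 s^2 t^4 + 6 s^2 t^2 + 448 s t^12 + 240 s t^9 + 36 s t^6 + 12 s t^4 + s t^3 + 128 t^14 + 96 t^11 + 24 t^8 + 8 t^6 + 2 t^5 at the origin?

2

The Hessian at 0 is [[0, 0], [0, 0]] of rank 0; hence corank 2.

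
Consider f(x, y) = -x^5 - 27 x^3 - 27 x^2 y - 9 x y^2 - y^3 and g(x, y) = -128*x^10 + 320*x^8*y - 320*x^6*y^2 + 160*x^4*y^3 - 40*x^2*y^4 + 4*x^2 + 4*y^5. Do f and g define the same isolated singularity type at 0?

No.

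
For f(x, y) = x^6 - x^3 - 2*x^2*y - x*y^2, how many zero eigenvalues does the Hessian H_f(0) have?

The Hessian at 0 is [[0, 0], [0, 0]] of rank 0; hence corank 2.

2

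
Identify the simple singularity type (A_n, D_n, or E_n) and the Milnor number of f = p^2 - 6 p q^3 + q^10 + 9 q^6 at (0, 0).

Type A_{9}, Milnor number mu = 9.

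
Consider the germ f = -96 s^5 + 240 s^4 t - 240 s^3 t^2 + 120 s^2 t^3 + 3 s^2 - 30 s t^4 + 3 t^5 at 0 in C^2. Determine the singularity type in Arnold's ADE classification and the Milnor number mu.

The Hessian of f at 0 has rank 1. Corank 1: A-series; mu = 4 gives A_4.

Type A_{4}, Milnor number mu = 4.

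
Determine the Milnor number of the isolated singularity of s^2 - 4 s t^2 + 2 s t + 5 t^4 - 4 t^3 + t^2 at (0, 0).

3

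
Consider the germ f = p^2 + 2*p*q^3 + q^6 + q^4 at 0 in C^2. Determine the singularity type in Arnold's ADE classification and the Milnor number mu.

Type A_3, Milnor number mu = 3.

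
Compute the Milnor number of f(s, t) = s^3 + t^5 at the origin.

8

The Hessian of f at 0 is [[0, 0], [0, 0]] with rank 0, so corank 2. A Groebner basis of the Jacobian ideal J(f) in C{s,t} is {t^4, s^2}; counting standard monomials gives mu = 8. Corank 2; j^3 = s^3 is a perfect cube, so E-series; the 5-jet and mu = 8 give E_8.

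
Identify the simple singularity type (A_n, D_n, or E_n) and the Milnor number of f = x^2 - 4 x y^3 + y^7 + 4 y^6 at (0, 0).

The Hessian of f at 0 has rank 1. Corank 1: A-series; mu = 6 gives A_6.

Type A_{6}, Milnor number mu = 6.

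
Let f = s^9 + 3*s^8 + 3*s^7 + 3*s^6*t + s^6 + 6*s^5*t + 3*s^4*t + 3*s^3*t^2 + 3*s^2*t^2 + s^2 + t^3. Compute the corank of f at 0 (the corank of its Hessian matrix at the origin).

1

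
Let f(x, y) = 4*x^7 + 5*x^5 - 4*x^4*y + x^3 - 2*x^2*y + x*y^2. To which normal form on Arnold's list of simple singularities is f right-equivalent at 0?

D6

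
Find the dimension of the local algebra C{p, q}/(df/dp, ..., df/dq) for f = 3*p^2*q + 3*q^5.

The Hessian of f at 0 has rank 0. Corank 2; j^3 = 3*p^2*q has shape L^2 M (L != M), so D-series; mu = 6 gives D_6.

6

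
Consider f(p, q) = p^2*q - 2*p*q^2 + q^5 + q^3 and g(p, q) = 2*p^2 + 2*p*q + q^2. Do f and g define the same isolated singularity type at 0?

No.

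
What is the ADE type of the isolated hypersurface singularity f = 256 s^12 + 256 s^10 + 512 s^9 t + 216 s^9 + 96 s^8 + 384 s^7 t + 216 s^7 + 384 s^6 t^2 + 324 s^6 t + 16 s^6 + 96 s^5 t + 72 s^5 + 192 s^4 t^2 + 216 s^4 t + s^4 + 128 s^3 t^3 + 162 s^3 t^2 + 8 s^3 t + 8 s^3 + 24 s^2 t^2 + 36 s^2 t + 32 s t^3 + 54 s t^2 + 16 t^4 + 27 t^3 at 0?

The Hessian of f at 0 has rank 0. Corank 2; j^3 = (2*s + 3*t)^3 is a perfect cube, so E-series; the 4-jet and mu = 6 give E_6.

E6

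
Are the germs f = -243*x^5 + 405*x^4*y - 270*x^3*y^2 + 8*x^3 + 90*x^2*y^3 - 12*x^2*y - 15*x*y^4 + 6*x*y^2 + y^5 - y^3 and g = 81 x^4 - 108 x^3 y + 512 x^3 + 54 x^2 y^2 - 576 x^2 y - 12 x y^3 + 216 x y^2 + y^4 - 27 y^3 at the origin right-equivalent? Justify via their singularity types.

The Hessian of f at 0 is [[0, 0], [0, 0]] with rank 0, so corank 2. A Groebner basis of the Jacobian ideal J(f) in C{x,y} is {y^5, x*y^3 - 11*y^4/24, x^2 - x*y + y^2/4}; counting standard monomials gives mu = 8. Corank 2; j^3 = (2*x - y)^3 is a perfect cube, so E-series; the 5-jet and mu = 8 give E_8. The Hessian of g at 0 is [[0, 0], [0, 0]] with rank 0, so corank 2. A Groebner basis of the Jacobian ideal J(g) in C{x,y} is {y^4, x*y^2 - 13*y^3/36, x^2 - 3*x*y/4 + 9*y^2/64}; counting standard monomials gives mu = 6. Corank 2; j^3 = (8*x - 3*y)^3 is a perfect cube, so E-series; the 4-jet and mu = 6 give E_6. f is E_8 but g is E_6, hence not right-equivalent.

No.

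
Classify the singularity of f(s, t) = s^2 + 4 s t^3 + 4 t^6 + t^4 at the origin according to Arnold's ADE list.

A_3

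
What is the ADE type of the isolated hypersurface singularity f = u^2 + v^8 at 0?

A7

The Hessian of f at 0 is [[2, 0], [0, 0]] with rank 1, so corank 1. A Groebner basis of the Jacobian ideal J(f) in C{u,v} is {v^7, u}; counting standard monomials gives mu = 7. Corank 1: A-series; mu = 7 gives A_7.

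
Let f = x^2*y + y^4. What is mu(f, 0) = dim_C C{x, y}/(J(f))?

5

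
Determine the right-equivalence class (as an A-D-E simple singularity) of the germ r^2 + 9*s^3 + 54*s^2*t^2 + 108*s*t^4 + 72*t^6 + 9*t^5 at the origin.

E_{8}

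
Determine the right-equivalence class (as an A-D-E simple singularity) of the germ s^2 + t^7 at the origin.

A_{6}

The Hessian of f at 0 has rank 1. Corank 1: A-series; mu = 6 gives A_6.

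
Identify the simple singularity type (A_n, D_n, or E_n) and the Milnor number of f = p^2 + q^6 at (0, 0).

Type A5, Milnor number mu = 5.

The Hessian of f at 0 has rank 1. Corank 1: A-series; mu = 5 gives A_5.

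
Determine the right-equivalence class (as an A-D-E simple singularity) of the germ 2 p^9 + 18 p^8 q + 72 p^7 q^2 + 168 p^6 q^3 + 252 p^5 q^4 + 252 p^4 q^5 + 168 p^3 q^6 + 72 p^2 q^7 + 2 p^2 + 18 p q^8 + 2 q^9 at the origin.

A_8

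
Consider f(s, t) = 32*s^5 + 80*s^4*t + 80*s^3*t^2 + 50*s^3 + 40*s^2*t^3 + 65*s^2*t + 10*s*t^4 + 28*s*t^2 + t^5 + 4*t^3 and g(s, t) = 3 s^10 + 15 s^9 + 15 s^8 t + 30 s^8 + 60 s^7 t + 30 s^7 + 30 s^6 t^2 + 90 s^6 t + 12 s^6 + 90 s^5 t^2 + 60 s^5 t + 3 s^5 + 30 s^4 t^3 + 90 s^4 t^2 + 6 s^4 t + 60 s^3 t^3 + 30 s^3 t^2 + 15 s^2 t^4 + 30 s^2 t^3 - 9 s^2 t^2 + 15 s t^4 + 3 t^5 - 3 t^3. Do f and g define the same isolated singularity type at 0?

No.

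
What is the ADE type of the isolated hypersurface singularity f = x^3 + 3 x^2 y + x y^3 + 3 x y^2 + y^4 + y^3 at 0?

The Hessian of f at 0 is [[0, 0], [0, 0]] with rank 0, so corank 2. A Groebner basis of the Jacobian ideal J(f) in C{x,y} is {x^3 + 3*x^2*y + 6*x^2 + 12*x*y + 6*y^2, -3*x^2 + x*y^2 - 6*x*y - 3*y^2, 3*x^2 + 6*x*y + y^3 + 3*y^2}; counting standard monomials gives mu = 7. Corank 2; j^3 = (x + y)^3 is a perfect cube, so E-series; the 4-jet and mu = 7 give E_7.

E7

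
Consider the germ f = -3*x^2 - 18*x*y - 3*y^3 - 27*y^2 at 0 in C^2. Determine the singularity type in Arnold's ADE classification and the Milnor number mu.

Type A_{2}, Milnor number mu = 2.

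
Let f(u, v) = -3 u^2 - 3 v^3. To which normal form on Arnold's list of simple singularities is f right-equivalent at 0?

The Hessian of f at 0 has rank 1. Corank 1: A-series; mu = 2 gives A_2.

A2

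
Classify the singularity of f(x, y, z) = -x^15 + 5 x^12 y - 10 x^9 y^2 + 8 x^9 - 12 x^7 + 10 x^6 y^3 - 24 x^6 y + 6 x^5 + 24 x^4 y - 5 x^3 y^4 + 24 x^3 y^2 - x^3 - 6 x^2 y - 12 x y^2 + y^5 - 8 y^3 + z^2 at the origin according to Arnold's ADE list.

The Hessian of f at 0 has rank 1. Corank 2; j^3 = -(x + 2*y)^3 is a perfect cube, so E-series; the 5-jet and mu = 8 give E_8.

E_8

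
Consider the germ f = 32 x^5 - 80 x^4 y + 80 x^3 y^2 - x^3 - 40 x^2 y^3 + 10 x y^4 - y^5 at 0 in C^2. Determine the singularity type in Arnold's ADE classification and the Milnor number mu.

The Hessian of f at 0 has rank 0. Corank 2; j^3 = -x^3 is a perfect cube, so E-series; the 5-jet and mu = 8 give E_8.

Type E8, Milnor number mu = 8.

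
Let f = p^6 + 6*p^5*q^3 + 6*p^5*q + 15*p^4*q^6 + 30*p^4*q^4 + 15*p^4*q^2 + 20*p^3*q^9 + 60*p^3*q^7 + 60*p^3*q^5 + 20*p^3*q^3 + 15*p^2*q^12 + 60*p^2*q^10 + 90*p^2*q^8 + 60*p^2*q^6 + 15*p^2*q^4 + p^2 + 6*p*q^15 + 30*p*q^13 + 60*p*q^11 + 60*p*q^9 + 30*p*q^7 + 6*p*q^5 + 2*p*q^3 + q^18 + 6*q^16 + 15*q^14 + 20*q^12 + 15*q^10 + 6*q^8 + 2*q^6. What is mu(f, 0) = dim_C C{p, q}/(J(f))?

The Hessian of f at 0 has rank 1. Corank 1: A-series; mu = 5 gives A_5.

5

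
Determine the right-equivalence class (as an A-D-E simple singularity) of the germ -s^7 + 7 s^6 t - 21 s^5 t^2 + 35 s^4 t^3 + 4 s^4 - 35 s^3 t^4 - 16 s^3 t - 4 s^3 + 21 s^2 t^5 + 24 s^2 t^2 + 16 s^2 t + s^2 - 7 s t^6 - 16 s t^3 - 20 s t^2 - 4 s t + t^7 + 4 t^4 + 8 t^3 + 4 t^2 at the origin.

A_{6}

The Hessian of f at 0 is [[2, -4], [-4, 8]] with rank 1, so corank 1. A Groebner basis of the Jacobian ideal J(f) in C{s,t} is {-7*s*t/6 + 5*s/24 + t^4 + 2*t^3/3 + 23*t^2/12 - 5*t/12, s*t^2 - 2*s*t/3 + s/12 - 4*t^3/3 + 7*t^2/6 - t/6, s^2 - 2*s*t - s/2 + t^2 + t}; counting standard monomials gives mu = 6. Corank 1: A-series; mu = 6 gives A_6.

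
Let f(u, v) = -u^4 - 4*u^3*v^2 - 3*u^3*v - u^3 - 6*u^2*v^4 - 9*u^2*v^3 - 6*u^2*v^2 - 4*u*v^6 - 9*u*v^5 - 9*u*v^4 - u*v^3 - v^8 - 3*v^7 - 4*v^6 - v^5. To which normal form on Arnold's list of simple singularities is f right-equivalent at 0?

E7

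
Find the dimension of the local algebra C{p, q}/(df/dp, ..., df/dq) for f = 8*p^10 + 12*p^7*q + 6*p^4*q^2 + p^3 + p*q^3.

7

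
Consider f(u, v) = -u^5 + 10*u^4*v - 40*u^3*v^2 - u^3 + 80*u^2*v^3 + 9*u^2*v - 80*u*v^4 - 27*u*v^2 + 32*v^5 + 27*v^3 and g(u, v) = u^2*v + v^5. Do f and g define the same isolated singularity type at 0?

No.

The Hessian of f at 0 has rank 0. Corank 2; j^3 = -(u - 3*v)^3 is a perfect cube, so E-series; the 5-jet and mu = 8 give E_8. The Hessian of g at 0 has rank 0. Corank 2; j^3 = u^2*v has shape L^2 M (L != M), so D-series; mu = 6 gives D_6. f is E_8 but g is D_6, hence not right-equivalent.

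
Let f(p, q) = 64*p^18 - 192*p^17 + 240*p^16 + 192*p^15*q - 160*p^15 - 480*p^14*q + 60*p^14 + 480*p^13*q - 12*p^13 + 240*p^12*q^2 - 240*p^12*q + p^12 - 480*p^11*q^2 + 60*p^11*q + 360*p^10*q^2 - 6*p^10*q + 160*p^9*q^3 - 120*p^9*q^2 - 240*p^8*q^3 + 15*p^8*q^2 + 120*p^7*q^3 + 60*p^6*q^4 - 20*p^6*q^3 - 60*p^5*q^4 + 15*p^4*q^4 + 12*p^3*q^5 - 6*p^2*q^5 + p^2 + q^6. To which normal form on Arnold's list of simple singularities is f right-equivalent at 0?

A5

The Hessian of f at 0 is [[2, 0], [0, 0]] with rank 1, so corank 1. A Groebner basis of the Jacobian ideal J(f) in C{p,q} is {q^5, p}; counting standard monomials gives mu = 5. Corank 1: A-series; mu = 5 gives A_5.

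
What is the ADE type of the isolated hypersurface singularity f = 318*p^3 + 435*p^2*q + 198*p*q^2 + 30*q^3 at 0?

D_4

The Hessian of f at 0 has rank 0. Corank 2; j^3 = 3*(2*p + q)*(53*p^2 + 46*p*q + 10*q^2) splits into three distinct lines over C (the quadratic factor has nonzero discriminant), so D_4.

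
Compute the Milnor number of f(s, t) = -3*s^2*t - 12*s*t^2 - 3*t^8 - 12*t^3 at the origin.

9

The Hessian of f at 0 has rank 0. Corank 2; j^3 = -3*t*(s + 2*t)^2 has shape L^2 M (L != M), so D-series; mu = 9 gives D_9.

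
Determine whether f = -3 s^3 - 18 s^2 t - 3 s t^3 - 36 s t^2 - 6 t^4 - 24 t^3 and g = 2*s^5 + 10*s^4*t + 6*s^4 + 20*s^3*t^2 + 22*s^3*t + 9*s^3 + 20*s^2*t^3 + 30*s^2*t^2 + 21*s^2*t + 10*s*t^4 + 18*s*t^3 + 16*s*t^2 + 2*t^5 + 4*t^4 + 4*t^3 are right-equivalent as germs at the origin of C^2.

No.

The Hessian of f at 0 is [[0, 0], [0, 0]] with rank 0, so corank 2. A Groebner basis of the Jacobian ideal J(f) in C{s,t} is {s^3 + 6*s^2*t + 48*s^2 + 192*s*t + 192*t^2, -6*s^2 + s*t^2 - 24*s*t - 24*t^2, 3*s^2 + 12*s*t + t^3 + 12*t^2}; counting standard monomials gives mu = 7. Corank 2; j^3 = -3*(s + 2*t)^3 is a perfect cube, so E-series; the 4-jet and mu = 7 give E_7. The Hessian of g at 0 is [[0, 0], [0, 0]] with rank 0, so corank 2. A Groebner basis of the Jacobian ideal J(g) in C{s,t} is {s^3 - 51*s^2 - 76*s*t - 28*t^2, s^2*t + 72*s^2 + 108*s*t + 40*t^2, -405*s^2/4 + s*t^2 - 153*s*t - 57*t^2, 567*s^2/4 + 216*s*t + t^3 + 81*t^2}; counting standard monomials gives mu = 6. Corank 2; j^3 = (s + t)*(3*s + 2*t)^2 has shape L^2 M (L != M), so D-series; mu = 6 gives D_6. f is E_7 but g is D_6, hence not right-equivalent.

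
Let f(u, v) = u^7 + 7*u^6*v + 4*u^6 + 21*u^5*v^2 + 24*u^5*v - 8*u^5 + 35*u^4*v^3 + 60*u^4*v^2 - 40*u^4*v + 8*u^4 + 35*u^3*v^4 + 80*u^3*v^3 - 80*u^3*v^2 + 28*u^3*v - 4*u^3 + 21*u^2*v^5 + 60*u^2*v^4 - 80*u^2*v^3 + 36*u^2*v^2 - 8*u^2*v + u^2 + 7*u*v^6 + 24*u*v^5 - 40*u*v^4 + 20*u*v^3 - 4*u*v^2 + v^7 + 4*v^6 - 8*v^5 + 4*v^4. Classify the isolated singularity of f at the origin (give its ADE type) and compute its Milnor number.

Type A_{6}, Milnor number mu = 6.

The Hessian of f at 0 has rank 1. Corank 1: A-series; mu = 6 gives A_6.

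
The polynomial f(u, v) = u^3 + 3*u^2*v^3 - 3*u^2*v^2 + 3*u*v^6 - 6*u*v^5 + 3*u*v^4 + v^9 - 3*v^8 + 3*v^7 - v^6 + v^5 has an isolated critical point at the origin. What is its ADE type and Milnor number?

Type E8, Milnor number mu = 8.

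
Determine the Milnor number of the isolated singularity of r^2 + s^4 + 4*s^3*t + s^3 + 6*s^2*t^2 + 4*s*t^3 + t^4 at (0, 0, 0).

6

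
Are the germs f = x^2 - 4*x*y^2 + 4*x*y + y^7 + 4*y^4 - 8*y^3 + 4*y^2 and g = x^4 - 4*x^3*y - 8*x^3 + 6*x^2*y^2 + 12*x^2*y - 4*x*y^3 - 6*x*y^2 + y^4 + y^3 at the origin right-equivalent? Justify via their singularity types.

The Hessian of f at 0 is [[2, 4], [4, 8]] with rank 1, so corank 1. A Groebner basis of the Jacobian ideal J(f) in C{x,y} is {x^3 + 6*x^2*y + 6*x^2 + 16*x*y + 4*x + 8*y, -x/2 + y^2 - y}; counting standard monomials gives mu = 6. Corank 1: A-series; mu = 6 gives A_6. The Hessian of g at 0 is [[0, 0], [0, 0]] with rank 0, so corank 2. A Groebner basis of the Jacobian ideal J(g) in C{x,y} is {y^4, x*y^2 - 2*y^3/3, x^2 - x*y + y^2/4}; counting standard monomials gives mu = 6. Corank 2; j^3 = -(2*x - y)^3 is a perfect cube, so E-series; the 4-jet and mu = 6 give E_6. f is A_6 but g is E_6, hence not right-equivalent.

No.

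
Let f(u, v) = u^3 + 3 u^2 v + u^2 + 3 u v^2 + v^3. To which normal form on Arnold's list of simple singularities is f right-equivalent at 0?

The Hessian of f at 0 has rank 1. Corank 1: A-series; mu = 2 gives A_2.

A_{2}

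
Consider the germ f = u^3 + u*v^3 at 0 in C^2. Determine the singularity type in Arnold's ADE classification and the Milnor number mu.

The Hessian of f at 0 has rank 0. Corank 2; j^3 = u^3 is a perfect cube, so E-series; the 4-jet and mu = 7 give E_7.

Type E_{7}, Milnor number mu = 7.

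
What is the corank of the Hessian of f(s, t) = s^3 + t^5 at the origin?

2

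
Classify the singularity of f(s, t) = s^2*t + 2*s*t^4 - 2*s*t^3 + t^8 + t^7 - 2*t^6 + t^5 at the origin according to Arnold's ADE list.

The Hessian of f at 0 has rank 0. Corank 2; j^3 = s^2*t has shape L^2 M (L != M), so D-series; mu = 9 gives D_9.

D_{9}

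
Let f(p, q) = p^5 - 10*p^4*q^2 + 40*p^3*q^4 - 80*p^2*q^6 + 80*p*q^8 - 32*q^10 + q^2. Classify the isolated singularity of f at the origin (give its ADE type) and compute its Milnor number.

Type A_4, Milnor number mu = 4.

The Hessian of f at 0 has rank 1. Corank 1: A-series; mu = 4 gives A_4.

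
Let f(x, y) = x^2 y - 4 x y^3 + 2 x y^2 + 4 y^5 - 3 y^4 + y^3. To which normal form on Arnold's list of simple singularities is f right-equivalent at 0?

The Hessian of f at 0 has rank 0. Corank 2; j^3 = y*(x + y)^2 has shape L^2 M (L != M), so D-series; mu = 5 gives D_5.

D5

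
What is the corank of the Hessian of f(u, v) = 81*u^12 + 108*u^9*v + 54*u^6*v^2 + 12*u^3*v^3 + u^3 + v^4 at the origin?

Hessian at 0 has rank 0.

2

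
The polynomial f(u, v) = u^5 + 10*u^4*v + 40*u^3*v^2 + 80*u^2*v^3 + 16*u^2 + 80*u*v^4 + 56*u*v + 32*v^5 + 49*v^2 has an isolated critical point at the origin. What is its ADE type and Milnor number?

Type A4, Milnor number mu = 4.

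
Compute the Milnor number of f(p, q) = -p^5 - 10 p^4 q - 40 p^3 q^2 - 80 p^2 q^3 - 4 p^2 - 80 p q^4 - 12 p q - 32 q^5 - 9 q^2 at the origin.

4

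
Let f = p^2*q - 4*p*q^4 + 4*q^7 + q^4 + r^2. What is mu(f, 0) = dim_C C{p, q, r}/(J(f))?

5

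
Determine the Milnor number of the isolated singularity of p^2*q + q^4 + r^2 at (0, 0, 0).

The Hessian of f at 0 has rank 1. Corank 2; j^3 = p^2*q has shape L^2 M (L != M), so D-series; mu = 5 gives D_5.

5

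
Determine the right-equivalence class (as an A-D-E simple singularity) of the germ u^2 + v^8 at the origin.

A7

The Hessian of f at 0 is [[2, 0], [0, 0]] with rank 1, so corank 1. A Groebner basis of the Jacobian ideal J(f) in C{u,v} is {v^7, u}; counting standard monomials gives mu = 7. Corank 1: A-series; mu = 7 gives A_7.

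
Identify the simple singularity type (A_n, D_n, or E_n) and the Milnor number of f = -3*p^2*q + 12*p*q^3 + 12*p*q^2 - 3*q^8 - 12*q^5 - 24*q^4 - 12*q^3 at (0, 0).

Type D_9, Milnor number mu = 9.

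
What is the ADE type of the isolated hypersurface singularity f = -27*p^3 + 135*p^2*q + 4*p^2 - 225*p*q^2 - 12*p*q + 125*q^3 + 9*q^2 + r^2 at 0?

A_{2}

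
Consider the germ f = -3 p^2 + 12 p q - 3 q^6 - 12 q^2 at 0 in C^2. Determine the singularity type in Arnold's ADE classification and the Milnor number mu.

Type A5, Milnor number mu = 5.

The Hessian of f at 0 has rank 1. Corank 1: A-series; mu = 5 gives A_5.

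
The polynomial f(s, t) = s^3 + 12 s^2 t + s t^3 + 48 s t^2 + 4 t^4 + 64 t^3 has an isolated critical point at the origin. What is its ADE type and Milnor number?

Type E_7, Milnor number mu = 7.

The Hessian of f at 0 has rank 0. Corank 2; j^3 = (s + 4*t)^3 is a perfect cube, so E-series; the 4-jet and mu = 7 give E_7.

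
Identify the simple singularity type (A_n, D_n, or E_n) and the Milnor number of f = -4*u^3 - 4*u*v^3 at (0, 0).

The Hessian of f at 0 is [[0, 0], [0, 0]] with rank 0, so corank 2. A Groebner basis of the Jacobian ideal J(f) in C{u,v} is {u^3, u*v^2, 3*u^2 + v^3}; counting standard monomials gives mu = 7. Corank 2; j^3 = -4*u^3 is a perfect cube, so E-series; the 4-jet and mu = 7 give E_7.

Type E7, Milnor number mu = 7.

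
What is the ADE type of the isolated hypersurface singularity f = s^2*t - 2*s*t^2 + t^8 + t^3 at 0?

D_{9}

The Hessian of f at 0 is [[0, 0], [0, 0]] with rank 0, so corank 2. A Groebner basis of the Jacobian ideal J(f) in C{s,t} is {s^2/8 + t^7 - t^2/8, s^3 - t^3, s*t - t^2}; counting standard monomials gives mu = 9. Corank 2; j^3 = t*(s - t)^2 has shape L^2 M (L != M), so D-series; mu = 9 gives D_9.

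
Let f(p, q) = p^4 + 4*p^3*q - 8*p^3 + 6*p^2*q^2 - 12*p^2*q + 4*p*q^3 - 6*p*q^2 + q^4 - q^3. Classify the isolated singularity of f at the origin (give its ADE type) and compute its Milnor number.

The Hessian of f at 0 is [[0, 0], [0, 0]] with rank 0, so corank 2. A Groebner basis of the Jacobian ideal J(f) in C{p,q} is {q^4, p*q^2 + 2*q^3/3, p^2 + p*q + q^2/4}; counting standard monomials gives mu = 6. Corank 2; j^3 = -(2*p + q)^3 is a perfect cube, so E-series; the 4-jet and mu = 6 give E_6.

Type E_{6}, Milnor number mu = 6.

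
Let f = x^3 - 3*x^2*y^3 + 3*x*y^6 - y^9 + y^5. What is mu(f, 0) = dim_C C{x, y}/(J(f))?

The Hessian of f at 0 has rank 0. Corank 2; j^3 = x^3 is a perfect cube, so E-series; the 5-jet and mu = 8 give E_8.

8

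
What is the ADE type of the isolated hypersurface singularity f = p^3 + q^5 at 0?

E_8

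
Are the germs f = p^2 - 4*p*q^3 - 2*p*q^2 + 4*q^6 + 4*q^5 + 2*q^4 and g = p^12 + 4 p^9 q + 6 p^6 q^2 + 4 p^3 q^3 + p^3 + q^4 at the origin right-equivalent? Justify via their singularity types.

No.

The Hessian of f at 0 has rank 1. Corank 1: A-series; mu = 3 gives A_3. The Hessian of g at 0 has rank 0. Corank 2; j^3 = p^3 is a perfect cube, so E-series; the 4-jet and mu = 6 give E_6. f is A_3 but g is E_6, hence not right-equivalent.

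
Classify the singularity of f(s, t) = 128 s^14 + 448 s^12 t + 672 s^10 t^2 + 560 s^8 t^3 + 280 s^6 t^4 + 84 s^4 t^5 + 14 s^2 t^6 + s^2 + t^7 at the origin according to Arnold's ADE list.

A_{6}

The Hessian of f at 0 is [[2, 0], [0, 0]] with rank 1, so corank 1. A Groebner basis of the Jacobian ideal J(f) in C{s,t} is {t^6, s}; counting standard monomials gives mu = 6. Corank 1: A-series; mu = 6 gives A_6.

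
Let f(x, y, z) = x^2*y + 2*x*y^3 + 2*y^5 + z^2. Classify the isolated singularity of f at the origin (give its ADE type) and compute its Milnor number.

Type D_{6}, Milnor number mu = 6.

The Hessian of f at 0 has rank 1. Corank 2; j^3 = x^2*y has shape L^2 M (L != M), so D-series; mu = 6 gives D_6.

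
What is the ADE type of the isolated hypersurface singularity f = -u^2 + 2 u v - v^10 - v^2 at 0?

The Hessian of f at 0 has rank 1. Corank 1: A-series; mu = 9 gives A_9.

A9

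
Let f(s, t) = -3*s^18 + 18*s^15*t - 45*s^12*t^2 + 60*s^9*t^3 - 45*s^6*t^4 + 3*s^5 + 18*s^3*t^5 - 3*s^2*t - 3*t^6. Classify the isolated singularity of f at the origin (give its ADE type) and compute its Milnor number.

The Hessian of f at 0 is [[0, 0], [0, 0]] with rank 0, so corank 2. A Groebner basis of the Jacobian ideal J(f) in C{s,t} is {s^2/6 + t^5, s^3, s*t}; counting standard monomials gives mu = 7. Corank 2; j^3 = -3*s^2*t has shape L^2 M (L != M), so D-series; mu = 7 gives D_7.

Type D7, Milnor number mu = 7.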